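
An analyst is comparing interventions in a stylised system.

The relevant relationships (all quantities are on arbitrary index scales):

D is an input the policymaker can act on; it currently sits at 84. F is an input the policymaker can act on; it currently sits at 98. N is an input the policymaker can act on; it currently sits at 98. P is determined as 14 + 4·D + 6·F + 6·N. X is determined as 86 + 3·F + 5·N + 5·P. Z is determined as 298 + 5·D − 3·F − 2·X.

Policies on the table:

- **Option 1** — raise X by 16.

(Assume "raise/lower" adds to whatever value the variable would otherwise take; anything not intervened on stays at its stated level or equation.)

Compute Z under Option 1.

-16608

Option 1 (X + 16):
  D = 84
  F = 98
  N = 98
  P = 14 + 4·84 + 6·98 + 6·98 = 1526
  X = 86 + 3·98 + 5·98 + 5·1526 (+16 from intervention) = 8516
  Z = 298 + 5·84 − 3·98 − 2·8516 = -16608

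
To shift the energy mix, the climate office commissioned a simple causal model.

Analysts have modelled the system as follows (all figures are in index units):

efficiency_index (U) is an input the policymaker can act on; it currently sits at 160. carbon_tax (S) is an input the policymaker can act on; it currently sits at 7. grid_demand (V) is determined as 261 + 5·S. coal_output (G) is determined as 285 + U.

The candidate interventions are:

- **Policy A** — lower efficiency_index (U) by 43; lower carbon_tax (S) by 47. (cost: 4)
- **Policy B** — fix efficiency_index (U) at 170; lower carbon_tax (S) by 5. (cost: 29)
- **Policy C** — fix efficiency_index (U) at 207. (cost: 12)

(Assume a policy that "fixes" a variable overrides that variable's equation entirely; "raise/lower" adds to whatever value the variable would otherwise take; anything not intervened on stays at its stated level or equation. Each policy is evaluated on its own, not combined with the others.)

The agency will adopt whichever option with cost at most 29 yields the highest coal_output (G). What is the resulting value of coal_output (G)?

492

Policy A (U − 43, S − 47):
  U = 160 − 43 = 117
  G = 285 + 117 = 402
Policy B (U := 170, S − 5):
  U = 170
  G = 285 + 170 = 455
Policy C (U := 207):
  U = 207
  G = 285 + 207 = 492
Comparing — Policy A: G=402, Policy B: G=455, Policy C: G=492. Highest is 492 (Policy C).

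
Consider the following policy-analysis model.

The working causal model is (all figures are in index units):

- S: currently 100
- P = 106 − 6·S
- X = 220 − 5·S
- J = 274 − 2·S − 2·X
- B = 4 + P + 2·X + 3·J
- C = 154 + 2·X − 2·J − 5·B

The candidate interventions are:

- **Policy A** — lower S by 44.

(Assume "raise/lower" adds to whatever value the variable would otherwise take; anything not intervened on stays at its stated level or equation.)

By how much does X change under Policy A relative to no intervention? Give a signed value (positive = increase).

Baseline:
  S = 100
  X = 220 − 5·100 = -280
Policy A (S − 44):
  S = 100 − 44 = 56
  X = 220 − 5·56 = -60
Change in X: -60 − (-280) = 220

220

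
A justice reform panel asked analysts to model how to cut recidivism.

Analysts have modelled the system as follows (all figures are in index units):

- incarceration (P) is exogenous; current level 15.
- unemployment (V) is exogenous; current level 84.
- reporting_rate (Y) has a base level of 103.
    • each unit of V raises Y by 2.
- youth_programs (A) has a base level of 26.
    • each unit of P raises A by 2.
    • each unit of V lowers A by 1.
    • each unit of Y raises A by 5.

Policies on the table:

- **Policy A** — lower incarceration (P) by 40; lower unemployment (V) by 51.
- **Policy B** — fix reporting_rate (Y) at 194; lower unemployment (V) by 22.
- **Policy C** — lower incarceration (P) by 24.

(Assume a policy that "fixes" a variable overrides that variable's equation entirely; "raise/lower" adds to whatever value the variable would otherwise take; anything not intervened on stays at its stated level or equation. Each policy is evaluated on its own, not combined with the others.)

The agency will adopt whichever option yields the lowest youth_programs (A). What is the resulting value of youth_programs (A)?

Policy A (P − 40, V − 51):
  P = 15 − 40 = -25
  V = 84 − 51 = 33
  Y = 103 + 2·33 = 169
  A = 26 + 2·(-25) − 33 + 5·169 = 788
Policy B (Y := 194, V − 22):
  P = 15
  V = 84 − 22 = 62
  Y = 194
  A = 26 + 2·15 − 62 + 5·194 = 964
Policy C (P − 24):
  P = 15 − 24 = -9
  V = 84
  Y = 103 + 2·84 = 271
  A = 26 + 2·(-9) − 84 + 5·271 = 1279
Comparing — Policy A: A=788, Policy B: A=964, Policy C: A=1279. Lowest is 788 (Policy A).

788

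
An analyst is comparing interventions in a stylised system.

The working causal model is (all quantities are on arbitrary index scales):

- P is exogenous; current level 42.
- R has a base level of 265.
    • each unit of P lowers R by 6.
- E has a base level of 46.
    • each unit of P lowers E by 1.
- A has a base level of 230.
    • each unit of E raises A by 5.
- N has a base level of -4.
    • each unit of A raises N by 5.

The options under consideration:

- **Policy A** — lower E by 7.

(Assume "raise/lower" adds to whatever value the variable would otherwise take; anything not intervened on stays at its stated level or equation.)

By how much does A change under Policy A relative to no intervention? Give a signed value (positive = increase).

-35

Baseline:
  P = 42
  E = 46 − 42 = 4
  A = 230 + 5·4 = 250
Policy A (E − 7):
  P = 42
  E = 46 − 42 (−7 from intervention) = -3
  A = 230 + 5·(-3) = 215
Change in A: 215 − 250 = -35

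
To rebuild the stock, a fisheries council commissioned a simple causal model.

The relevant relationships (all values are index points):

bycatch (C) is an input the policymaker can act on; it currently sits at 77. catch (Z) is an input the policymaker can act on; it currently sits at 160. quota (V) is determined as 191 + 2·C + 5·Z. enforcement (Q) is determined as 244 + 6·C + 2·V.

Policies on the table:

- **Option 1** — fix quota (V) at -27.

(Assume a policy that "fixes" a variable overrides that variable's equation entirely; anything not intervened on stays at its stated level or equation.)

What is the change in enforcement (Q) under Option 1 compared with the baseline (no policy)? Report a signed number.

Baseline:
  C = 77
  Z = 160
  V = 191 + 2·77 + 5·160 = 1145
  Q = 244 + 6·77 + 2·1145 = 2996
Option 1 (V := -27):
  C = 77
  Z = 160
  V = -27
  Q = 244 + 6·77 + 2·(-27) = 652
Change in Q: 652 − 2996 = -2344

-2344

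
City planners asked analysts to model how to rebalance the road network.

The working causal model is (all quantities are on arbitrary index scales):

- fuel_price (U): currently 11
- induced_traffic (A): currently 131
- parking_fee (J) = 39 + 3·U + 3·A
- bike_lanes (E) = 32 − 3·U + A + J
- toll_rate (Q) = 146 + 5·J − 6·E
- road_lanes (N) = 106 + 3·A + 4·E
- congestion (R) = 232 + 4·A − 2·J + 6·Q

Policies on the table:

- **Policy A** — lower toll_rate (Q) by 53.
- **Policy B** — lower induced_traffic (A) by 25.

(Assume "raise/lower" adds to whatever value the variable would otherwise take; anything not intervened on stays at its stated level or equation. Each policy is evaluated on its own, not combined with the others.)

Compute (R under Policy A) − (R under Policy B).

Policy A (Q − 53):
  U = 11
  A = 131
  J = 39 + 3·11 + 3·131 = 465
  E = 32 − 3·11 + 131 + 465 = 595
  Q = 146 + 5·465 − 6·595 (−53 from intervention) = -1152
  R = 232 + 4·131 − 2·465 + 6·(-1152) = -7086
Policy B (A − 25):
  U = 11
  A = 131 − 25 = 106
  J = 39 + 3·11 + 3·106 = 390
  E = 32 − 3·11 + 106 + 390 = 495
  Q = 146 + 5·390 − 6·495 = -874
  R = 232 + 4·106 − 2·390 + 6·(-874) = -5368
R: -7086 − (-5368) = -1718

-1718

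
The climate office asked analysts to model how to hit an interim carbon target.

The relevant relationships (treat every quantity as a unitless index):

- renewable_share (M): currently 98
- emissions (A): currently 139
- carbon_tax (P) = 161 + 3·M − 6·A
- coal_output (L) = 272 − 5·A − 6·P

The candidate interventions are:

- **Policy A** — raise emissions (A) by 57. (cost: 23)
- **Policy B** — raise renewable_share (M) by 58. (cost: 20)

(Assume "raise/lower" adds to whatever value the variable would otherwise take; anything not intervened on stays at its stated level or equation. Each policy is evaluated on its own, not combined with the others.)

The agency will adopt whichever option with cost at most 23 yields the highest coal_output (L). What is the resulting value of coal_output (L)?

Policy A (A + 57):
  M = 98
  A = 139 + 57 = 196
  P = 161 + 3·98 − 6·196 = -721
  L = 272 − 5·196 − 6·(-721) = 3618
Policy B (M + 58):
  M = 98 + 58 = 156
  A = 139
  P = 161 + 3·156 − 6·139 = -205
  L = 272 − 5·139 − 6·(-205) = 807
Comparing — Policy A: L=3618, Policy B: L=807. Highest is 3618 (Policy A).

3618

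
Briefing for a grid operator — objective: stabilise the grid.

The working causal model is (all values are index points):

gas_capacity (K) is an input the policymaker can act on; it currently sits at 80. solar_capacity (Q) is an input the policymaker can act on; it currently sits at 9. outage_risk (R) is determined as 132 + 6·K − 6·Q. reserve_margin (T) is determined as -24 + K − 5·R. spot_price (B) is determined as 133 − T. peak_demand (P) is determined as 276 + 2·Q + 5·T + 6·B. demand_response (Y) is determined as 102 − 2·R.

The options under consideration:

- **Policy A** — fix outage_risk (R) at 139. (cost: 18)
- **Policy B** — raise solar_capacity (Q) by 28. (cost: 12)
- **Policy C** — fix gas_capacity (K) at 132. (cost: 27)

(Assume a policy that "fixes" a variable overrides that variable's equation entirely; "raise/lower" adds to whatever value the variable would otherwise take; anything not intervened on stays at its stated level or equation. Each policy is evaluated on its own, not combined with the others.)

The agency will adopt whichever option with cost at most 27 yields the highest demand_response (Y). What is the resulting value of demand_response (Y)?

Policy A (R := 139):
  K = 80
  Q = 9
  R = 139
  Y = 102 − 2·139 = -176
Policy B (Q + 28):
  K = 80
  Q = 9 + 28 = 37
  R = 132 + 6·80 − 6·37 = 390
  Y = 102 − 2·390 = -678
Policy C (K := 132):
  K = 132
  Q = 9
  R = 132 + 6·132 − 6·9 = 870
  Y = 102 − 2·870 = -1638
Comparing — Policy A: Y=-176, Policy B: Y=-678, Policy C: Y=-1638. Highest is -176 (Policy A).

-176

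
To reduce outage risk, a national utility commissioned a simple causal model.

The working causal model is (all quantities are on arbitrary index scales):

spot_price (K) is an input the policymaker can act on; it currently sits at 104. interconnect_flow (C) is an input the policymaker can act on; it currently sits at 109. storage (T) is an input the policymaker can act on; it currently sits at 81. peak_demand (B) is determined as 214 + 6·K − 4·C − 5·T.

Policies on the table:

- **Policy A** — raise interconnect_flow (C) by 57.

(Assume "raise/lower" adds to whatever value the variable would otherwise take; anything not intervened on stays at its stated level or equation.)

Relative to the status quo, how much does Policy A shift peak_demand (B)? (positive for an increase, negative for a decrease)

Baseline:
  K = 104
  C = 109
  T = 81
  B = 214 + 6·104 − 4·109 − 5·81 = -3
Policy A (C + 57):
  K = 104
  C = 109 + 57 = 166
  T = 81
  B = 214 + 6·104 − 4·166 − 5·81 = -231
Change in B: -231 − (-3) = -228

-228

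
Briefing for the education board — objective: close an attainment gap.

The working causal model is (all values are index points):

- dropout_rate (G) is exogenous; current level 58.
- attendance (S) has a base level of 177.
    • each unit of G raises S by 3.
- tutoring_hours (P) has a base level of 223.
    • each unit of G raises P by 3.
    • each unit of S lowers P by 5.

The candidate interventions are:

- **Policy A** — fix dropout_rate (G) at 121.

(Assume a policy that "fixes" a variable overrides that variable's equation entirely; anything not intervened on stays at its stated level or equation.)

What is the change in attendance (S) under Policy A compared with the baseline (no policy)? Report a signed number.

Baseline:
  G = 58
  S = 177 + 3·58 = 351
Policy A (G := 121):
  G = 121
  S = 177 + 3·121 = 540
Change in S: 540 − 351 = 189

189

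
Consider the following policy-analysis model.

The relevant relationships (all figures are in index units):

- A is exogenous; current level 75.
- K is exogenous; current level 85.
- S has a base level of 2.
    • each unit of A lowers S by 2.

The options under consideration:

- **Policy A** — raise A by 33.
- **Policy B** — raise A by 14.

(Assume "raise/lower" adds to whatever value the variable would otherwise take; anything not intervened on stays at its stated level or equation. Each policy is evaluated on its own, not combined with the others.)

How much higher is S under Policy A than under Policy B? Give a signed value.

-38

Policy A (A + 33):
  A = 75 + 33 = 108
  S = 2 − 2·108 = -214
Policy B (A + 14):
  A = 75 + 14 = 89
  S = 2 − 2·89 = -176
S: -214 − (-176) = -38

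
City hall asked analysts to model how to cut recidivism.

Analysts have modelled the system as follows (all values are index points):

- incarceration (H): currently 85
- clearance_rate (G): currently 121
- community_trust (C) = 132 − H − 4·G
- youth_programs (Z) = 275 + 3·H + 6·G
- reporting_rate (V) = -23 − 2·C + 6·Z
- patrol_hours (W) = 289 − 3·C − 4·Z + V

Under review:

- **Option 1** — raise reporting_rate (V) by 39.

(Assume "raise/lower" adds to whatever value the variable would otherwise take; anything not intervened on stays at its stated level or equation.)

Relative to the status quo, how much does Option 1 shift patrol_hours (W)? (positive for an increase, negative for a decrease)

Baseline:
  H = 85
  G = 121
  C = 132 − 85 − 4·121 = -437
  Z = 275 + 3·85 + 6·121 = 1256
  V = -23 − 2·(-437) + 6·1256 = 8387
  W = 289 − 3·(-437) − 4·1256 + 8387 = 4963
Option 1 (V + 39):
  H = 85
  G = 121
  C = 132 − 85 − 4·121 = -437
  Z = 275 + 3·85 + 6·121 = 1256
  V = -23 − 2·(-437) + 6·1256 (+39 from intervention) = 8426
  W = 289 − 3·(-437) − 4·1256 + 8426 = 5002
Change in W: 5002 − 4963 = 39

39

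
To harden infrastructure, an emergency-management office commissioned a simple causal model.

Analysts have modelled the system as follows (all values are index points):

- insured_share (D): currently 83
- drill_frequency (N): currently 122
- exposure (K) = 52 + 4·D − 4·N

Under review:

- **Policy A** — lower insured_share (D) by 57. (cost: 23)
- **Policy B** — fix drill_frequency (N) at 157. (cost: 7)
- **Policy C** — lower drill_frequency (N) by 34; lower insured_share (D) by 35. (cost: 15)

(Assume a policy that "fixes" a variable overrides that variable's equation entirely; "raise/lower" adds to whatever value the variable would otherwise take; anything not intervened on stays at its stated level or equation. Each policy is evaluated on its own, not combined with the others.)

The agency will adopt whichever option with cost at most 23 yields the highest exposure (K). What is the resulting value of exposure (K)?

-108

Policy A (D − 57):
  D = 83 − 57 = 26
  N = 122
  K = 52 + 4·26 − 4·122 = -332
Policy B (N := 157):
  D = 83
  N = 157
  K = 52 + 4·83 − 4·157 = -244
Policy C (N − 34, D − 35):
  D = 83 − 35 = 48
  N = 122 − 34 = 88
  K = 52 + 4·48 − 4·88 = -108
Comparing — Policy A: K=-332, Policy B: K=-244, Policy C: K=-108. Highest is -108 (Policy C).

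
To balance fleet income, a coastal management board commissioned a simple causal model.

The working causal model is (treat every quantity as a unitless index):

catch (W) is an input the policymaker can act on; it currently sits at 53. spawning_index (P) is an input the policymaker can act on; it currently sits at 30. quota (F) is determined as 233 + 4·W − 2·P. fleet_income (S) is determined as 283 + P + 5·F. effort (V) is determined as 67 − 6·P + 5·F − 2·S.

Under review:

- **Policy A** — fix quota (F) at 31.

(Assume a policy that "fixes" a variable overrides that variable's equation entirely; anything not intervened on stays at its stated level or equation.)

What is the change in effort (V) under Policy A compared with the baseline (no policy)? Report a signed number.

1770

Baseline:
  W = 53
  P = 30
  F = 233 + 4·53 − 2·30 = 385
  S = 283 + 30 + 5·385 = 2238
  V = 67 − 6·30 + 5·385 − 2·2238 = -2664
Policy A (F := 31):
  W = 53
  P = 30
  F = 31
  S = 283 + 30 + 5·31 = 468
  V = 67 − 6·30 + 5·31 − 2·468 = -894
Change in V: -894 − (-2664) = 1770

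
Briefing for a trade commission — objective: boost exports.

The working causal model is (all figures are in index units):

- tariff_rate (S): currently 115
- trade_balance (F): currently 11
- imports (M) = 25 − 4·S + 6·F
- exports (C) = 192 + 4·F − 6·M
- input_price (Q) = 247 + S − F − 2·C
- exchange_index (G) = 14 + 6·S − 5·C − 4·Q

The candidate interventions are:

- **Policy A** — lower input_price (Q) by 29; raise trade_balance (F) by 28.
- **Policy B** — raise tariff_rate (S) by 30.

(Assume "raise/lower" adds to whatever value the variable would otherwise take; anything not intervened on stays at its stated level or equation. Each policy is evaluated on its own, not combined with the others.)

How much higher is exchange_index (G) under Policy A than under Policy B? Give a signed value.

-4680

Policy A (Q − 29, F + 28):
  S = 115
  F = 11 + 28 = 39
  M = 25 − 4·115 + 6·39 = -201
  C = 192 + 4·39 − 6·(-201) = 1554
  Q = 247 + 115 − 39 − 2·1554 (−29 from intervention) = -2814
  G = 14 + 6·115 − 5·1554 − 4·(-2814) = 4190
Policy B (S + 30):
  S = 115 + 30 = 145
  F = 11
  M = 25 − 4·145 + 6·11 = -489
  C = 192 + 4·11 − 6·(-489) = 3170
  Q = 247 + 145 − 11 − 2·3170 = -5959
  G = 14 + 6·145 − 5·3170 − 4·(-5959) = 8870
G: 4190 − 8870 = -4680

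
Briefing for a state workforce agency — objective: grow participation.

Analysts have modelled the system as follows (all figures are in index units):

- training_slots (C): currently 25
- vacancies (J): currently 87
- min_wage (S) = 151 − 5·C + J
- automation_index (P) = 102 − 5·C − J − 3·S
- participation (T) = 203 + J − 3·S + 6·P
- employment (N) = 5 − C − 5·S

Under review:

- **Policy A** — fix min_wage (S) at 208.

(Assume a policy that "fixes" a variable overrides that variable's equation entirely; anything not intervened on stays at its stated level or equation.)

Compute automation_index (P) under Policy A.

Policy A (S := 208):
  C = 25
  J = 87
  S = 208
  P = 102 − 5·25 − 87 − 3·208 = -734

-734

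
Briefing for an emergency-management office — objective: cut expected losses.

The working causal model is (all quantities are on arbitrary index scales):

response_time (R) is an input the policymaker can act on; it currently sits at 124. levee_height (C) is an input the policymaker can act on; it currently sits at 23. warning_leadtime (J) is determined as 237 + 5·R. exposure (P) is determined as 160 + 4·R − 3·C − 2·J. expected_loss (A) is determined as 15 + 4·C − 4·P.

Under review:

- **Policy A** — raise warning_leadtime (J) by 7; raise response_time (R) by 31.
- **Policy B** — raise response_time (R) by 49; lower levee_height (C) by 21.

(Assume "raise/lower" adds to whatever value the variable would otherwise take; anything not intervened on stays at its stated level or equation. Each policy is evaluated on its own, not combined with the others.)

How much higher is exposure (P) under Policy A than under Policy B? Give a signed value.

31

Policy A (J + 7, R + 31):
  R = 124 + 31 = 155
  C = 23
  J = 237 + 5·155 (+7 from intervention) = 1019
  P = 160 + 4·155 − 3·23 − 2·1019 = -1327
Policy B (R + 49, C − 21):
  R = 124 + 49 = 173
  C = 23 − 21 = 2
  J = 237 + 5·173 = 1102
  P = 160 + 4·173 − 3·2 − 2·1102 = -1358
P: -1327 − (-1358) = 31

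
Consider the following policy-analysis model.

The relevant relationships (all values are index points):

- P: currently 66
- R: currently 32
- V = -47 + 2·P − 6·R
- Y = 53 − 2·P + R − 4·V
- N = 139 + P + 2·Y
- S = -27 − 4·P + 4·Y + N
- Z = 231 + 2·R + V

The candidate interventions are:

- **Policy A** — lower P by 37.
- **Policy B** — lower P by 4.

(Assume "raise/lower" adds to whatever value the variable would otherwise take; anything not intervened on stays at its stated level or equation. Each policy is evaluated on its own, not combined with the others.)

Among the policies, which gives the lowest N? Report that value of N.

Policy A (P − 37):
  P = 66 − 37 = 29
  R = 32
  V = -47 + 2·29 − 6·32 = -181
  Y = 53 − 2·29 + 32 − 4·(-181) = 751
  N = 139 + 29 + 2·751 = 1670
Policy B (P − 4):
  P = 66 − 4 = 62
  R = 32
  V = -47 + 2·62 − 6·32 = -115
  Y = 53 − 2·62 + 32 − 4·(-115) = 421
  N = 139 + 62 + 2·421 = 1043
Comparing — Policy A: N=1670, Policy B: N=1043. Lowest is 1043 (Policy B).

1043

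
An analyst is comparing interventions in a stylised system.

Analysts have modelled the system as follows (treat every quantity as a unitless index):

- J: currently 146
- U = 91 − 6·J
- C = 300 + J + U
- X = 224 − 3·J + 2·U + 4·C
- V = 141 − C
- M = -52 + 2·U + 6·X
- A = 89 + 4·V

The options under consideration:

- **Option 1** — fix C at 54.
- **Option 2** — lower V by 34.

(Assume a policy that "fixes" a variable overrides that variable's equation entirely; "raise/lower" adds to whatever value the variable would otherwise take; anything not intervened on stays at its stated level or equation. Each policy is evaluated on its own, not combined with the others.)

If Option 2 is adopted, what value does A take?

Option 2 (V − 34):
  J = 146
  U = 91 − 6·146 = -785
  C = 300 + 146 + (-785) = -339
  V = 141 − (-339) (−34 from intervention) = 446
  A = 89 + 4·446 = 1873

1873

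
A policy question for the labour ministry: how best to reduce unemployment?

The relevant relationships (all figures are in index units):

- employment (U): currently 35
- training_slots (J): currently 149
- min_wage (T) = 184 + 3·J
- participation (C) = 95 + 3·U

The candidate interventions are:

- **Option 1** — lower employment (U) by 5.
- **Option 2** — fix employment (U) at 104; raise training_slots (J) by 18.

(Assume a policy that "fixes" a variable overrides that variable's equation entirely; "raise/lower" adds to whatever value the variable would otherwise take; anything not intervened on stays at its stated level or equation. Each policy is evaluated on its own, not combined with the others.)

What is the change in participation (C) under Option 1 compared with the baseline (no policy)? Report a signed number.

-15

Baseline:
  U = 35
  C = 95 + 3·35 = 200
Option 1 (U − 5):
  U = 35 − 5 = 30
  C = 95 + 3·30 = 185
Change in C: 185 − 200 = -15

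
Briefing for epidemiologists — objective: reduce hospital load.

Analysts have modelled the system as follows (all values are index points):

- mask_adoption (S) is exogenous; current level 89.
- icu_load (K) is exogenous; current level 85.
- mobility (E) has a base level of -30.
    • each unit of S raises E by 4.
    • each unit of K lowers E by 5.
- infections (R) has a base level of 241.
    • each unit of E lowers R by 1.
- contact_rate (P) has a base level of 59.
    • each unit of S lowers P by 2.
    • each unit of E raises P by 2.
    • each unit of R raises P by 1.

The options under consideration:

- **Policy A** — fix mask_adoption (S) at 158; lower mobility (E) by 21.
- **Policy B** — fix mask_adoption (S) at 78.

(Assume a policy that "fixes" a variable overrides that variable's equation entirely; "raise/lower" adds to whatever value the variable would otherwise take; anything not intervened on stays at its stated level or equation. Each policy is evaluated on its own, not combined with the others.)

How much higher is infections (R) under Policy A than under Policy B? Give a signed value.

Policy A (S := 158, E − 21):
  S = 158
  K = 85
  E = -30 + 4·158 − 5·85 (−21 from intervention) = 156
  R = 241 − 156 = 85
Policy B (S := 78):
  S = 78
  K = 85
  E = -30 + 4·78 − 5·85 = -143
  R = 241 − (-143) = 384
R: 85 − 384 = -299

-299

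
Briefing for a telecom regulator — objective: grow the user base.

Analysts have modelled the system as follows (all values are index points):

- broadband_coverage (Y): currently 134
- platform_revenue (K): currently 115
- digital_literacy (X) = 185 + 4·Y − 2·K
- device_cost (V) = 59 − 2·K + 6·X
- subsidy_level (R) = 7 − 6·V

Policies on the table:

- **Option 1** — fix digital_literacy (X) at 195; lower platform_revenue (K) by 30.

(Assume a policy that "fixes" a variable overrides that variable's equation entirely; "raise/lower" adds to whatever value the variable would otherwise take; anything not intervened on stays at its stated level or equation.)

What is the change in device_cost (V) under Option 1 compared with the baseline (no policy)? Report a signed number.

Baseline:
  Y = 134
  K = 115
  X = 185 + 4·134 − 2·115 = 491
  V = 59 − 2·115 + 6·491 = 2775
Option 1 (X := 195, K − 30):
  Y = 134
  K = 115 − 30 = 85
  X = 195
  V = 59 − 2·85 + 6·195 = 1059
Change in V: 1059 − 2775 = -1716

-1716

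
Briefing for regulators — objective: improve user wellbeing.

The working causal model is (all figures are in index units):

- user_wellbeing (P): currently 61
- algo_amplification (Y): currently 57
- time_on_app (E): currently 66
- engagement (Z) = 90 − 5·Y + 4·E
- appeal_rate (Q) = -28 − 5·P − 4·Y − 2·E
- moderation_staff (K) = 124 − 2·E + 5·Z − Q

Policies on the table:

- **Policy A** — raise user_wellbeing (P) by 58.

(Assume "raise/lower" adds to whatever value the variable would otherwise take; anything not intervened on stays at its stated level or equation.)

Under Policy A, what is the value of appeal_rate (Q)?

-983

Policy A (P + 58):
  P = 61 + 58 = 119
  Y = 57
  E = 66
  Q = -28 − 5·119 − 4·57 − 2·66 = -983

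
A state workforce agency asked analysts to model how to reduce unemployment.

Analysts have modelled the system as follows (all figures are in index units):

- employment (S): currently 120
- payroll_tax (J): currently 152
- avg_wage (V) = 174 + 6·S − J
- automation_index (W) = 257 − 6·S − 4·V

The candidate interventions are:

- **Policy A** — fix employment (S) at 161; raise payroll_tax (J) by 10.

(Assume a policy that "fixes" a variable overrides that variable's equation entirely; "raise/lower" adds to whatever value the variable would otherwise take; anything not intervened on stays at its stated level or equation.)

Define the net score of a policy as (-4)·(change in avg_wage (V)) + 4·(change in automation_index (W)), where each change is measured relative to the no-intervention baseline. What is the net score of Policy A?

-5704

Baseline:
  S = 120
  J = 152
  V = 174 + 6·120 − 152 = 742
  W = 257 − 6·120 − 4·742 = -3431
Policy A (S := 161, J + 10):
  S = 161
  J = 152 + 10 = 162
  V = 174 + 6·161 − 162 = 978
  W = 257 − 6·161 − 4·978 = -4621
ΔV = 978 − 742 = 236; ΔW = -4621 − (-3431) = -1190
Score = (-4)·236 + 4·(-1190) = -5704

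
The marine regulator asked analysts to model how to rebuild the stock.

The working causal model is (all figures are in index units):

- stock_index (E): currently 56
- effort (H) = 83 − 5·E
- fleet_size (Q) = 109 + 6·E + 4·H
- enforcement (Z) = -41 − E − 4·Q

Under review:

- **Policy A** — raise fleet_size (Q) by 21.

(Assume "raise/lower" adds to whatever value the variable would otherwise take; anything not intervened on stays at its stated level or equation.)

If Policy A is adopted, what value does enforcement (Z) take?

Policy A (Q + 21):
  E = 56
  H = 83 − 5·56 = -197
  Q = 109 + 6·56 + 4·(-197) (+21 from intervention) = -322
  Z = -41 − 56 − 4·(-322) = 1191

1191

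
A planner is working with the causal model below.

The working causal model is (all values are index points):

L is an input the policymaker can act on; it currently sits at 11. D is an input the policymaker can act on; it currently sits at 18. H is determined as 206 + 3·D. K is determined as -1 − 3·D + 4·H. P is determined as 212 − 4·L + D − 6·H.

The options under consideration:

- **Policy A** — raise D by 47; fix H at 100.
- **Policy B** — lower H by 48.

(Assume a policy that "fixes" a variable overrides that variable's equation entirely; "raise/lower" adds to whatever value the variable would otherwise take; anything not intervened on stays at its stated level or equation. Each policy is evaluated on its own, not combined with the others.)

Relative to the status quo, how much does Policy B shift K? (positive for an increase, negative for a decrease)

Baseline:
  D = 18
  H = 206 + 3·18 = 260
  K = -1 − 3·18 + 4·260 = 985
Policy B (H − 48):
  D = 18
  H = 206 + 3·18 (−48 from intervention) = 212
  K = -1 − 3·18 + 4·212 = 793
Change in K: 793 − 985 = -192

-192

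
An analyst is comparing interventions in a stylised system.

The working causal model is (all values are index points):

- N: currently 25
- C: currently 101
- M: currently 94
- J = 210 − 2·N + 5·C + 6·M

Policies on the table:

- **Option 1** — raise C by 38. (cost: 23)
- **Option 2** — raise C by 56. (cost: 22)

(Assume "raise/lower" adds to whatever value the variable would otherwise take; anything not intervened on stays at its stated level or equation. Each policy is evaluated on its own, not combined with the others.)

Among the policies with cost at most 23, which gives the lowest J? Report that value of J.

1419

Option 1 (C + 38):
  N = 25
  C = 101 + 38 = 139
  M = 94
  J = 210 − 2·25 + 5·139 + 6·94 = 1419
Option 2 (C + 56):
  N = 25
  C = 101 + 56 = 157
  M = 94
  J = 210 − 2·25 + 5·157 + 6·94 = 1509
Comparing — Option 1: J=1419, Option 2: J=1509. Lowest is 1419 (Option 1).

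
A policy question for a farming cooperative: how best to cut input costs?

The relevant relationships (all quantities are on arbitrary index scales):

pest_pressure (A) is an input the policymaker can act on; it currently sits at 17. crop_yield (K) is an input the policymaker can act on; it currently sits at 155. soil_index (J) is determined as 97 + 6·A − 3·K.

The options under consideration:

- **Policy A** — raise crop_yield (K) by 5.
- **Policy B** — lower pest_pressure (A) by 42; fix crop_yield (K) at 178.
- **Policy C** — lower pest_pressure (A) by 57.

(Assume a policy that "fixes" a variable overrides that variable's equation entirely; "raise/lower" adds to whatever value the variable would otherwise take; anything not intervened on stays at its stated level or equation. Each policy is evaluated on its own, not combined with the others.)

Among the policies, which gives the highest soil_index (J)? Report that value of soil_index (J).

-281

Policy A (K + 5):
  A = 17
  K = 155 + 5 = 160
  J = 97 + 6·17 − 3·160 = -281
Policy B (A − 42, K := 178):
  A = 17 − 42 = -25
  K = 178
  J = 97 + 6·(-25) − 3·178 = -587
Policy C (A − 57):
  A = 17 − 57 = -40
  K = 155
  J = 97 + 6·(-40) − 3·155 = -608
Comparing — Policy A: J=-281, Policy B: J=-587, Policy C: J=-608. Highest is -281 (Policy A).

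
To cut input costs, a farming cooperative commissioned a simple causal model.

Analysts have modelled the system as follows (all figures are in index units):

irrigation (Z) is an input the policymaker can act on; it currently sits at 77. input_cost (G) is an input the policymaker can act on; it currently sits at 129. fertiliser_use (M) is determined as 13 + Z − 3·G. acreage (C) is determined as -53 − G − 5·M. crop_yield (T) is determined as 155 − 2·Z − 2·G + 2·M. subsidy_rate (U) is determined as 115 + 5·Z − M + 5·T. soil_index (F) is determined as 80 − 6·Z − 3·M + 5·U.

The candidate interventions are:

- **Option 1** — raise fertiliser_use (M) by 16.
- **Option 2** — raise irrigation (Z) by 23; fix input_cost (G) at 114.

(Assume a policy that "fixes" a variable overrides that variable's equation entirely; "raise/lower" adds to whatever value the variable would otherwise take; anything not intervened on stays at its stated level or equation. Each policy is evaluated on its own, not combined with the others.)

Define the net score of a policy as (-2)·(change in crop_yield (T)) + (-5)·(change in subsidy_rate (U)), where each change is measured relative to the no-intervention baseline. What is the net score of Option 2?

Baseline:
  Z = 77
  G = 129
  M = 13 + 77 − 3·129 = -297
  T = 155 − 2·77 − 2·129 + 2·(-297) = -851
  U = 115 + 5·77 − (-297) + 5·(-851) = -3458
Option 2 (Z + 23, G := 114):
  Z = 77 + 23 = 100
  G = 114
  M = 13 + 100 − 3·114 = -229
  T = 155 − 2·100 − 2·114 + 2·(-229) = -731
  U = 115 + 5·100 − (-229) + 5·(-731) = -2811
ΔT = -731 − (-851) = 120; ΔU = -2811 − (-3458) = 647
Score = (-2)·120 + (-5)·647 = -3475

-3475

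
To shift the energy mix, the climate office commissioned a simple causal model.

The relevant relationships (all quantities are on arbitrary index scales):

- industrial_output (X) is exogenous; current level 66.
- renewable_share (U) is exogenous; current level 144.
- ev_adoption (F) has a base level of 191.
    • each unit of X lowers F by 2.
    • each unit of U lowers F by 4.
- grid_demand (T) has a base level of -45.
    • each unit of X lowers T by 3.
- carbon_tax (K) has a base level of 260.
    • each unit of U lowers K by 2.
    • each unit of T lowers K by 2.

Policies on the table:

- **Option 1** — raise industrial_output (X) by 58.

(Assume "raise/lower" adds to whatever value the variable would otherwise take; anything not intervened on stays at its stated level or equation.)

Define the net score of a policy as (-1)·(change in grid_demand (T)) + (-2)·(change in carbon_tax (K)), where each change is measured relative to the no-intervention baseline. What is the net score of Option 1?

-522

Baseline:
  X = 66
  U = 144
  T = -45 − 3·66 = -243
  K = 260 − 2·144 − 2·(-243) = 458
Option 1 (X + 58):
  X = 66 + 58 = 124
  U = 144
  T = -45 − 3·124 = -417
  K = 260 − 2·144 − 2·(-417) = 806
ΔT = -417 − (-243) = -174; ΔK = 806 − 458 = 348
Score = (-1)·(-174) + (-2)·348 = -522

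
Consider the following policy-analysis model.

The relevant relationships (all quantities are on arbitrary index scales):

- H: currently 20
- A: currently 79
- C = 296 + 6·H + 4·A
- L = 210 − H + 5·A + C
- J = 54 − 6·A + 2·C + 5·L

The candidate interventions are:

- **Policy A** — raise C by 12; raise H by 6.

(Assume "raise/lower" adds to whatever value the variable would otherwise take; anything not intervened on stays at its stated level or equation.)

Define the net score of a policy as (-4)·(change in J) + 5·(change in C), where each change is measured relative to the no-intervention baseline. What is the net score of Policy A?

Baseline:
  H = 20
  A = 79
  C = 296 + 6·20 + 4·79 = 732
  L = 210 − 20 + 5·79 + 732 = 1317
  J = 54 − 6·79 + 2·732 + 5·1317 = 7629
Policy A (C + 12, H + 6):
  H = 20 + 6 = 26
  A = 79
  C = 296 + 6·26 + 4·79 (+12 from intervention) = 780
  L = 210 − 26 + 5·79 + 780 = 1359
  J = 54 − 6·79 + 2·780 + 5·1359 = 7935
ΔJ = 7935 − 7629 = 306; ΔC = 780 − 732 = 48
Score = (-4)·306 + 5·48 = -984

-984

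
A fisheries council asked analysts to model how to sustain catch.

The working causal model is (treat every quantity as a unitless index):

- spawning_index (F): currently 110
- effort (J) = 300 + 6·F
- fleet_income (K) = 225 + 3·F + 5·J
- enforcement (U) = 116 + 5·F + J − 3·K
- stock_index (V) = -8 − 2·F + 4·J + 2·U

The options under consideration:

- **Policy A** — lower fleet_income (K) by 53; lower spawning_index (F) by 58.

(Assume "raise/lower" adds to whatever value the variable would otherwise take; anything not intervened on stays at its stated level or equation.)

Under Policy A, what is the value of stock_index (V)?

-16016

Policy A (K − 53, F − 58):
  F = 110 − 58 = 52
  J = 300 + 6·52 = 612
  K = 225 + 3·52 + 5·612 (−53 from intervention) = 3388
  U = 116 + 5·52 + 612 − 3·3388 = -9176
  V = -8 − 2·52 + 4·612 + 2·(-9176) = -16016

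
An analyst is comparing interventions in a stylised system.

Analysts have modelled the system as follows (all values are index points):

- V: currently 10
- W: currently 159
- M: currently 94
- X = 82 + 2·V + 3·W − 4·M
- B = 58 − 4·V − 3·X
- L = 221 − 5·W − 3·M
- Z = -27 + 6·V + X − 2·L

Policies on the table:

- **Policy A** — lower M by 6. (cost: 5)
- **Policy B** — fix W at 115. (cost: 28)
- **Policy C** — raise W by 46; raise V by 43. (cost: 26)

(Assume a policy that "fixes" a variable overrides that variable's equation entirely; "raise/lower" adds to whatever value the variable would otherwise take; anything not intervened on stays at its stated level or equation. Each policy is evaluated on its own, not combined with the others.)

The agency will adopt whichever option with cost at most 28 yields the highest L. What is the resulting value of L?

Policy A (M − 6):
  W = 159
  M = 94 − 6 = 88
  L = 221 − 5·159 − 3·88 = -838
Policy B (W := 115):
  W = 115
  M = 94
  L = 221 − 5·115 − 3·94 = -636
Policy C (W + 46, V + 43):
  W = 159 + 46 = 205
  M = 94
  L = 221 − 5·205 − 3·94 = -1086
Comparing — Policy A: L=-838, Policy B: L=-636, Policy C: L=-1086. Highest is -636 (Policy B).

-636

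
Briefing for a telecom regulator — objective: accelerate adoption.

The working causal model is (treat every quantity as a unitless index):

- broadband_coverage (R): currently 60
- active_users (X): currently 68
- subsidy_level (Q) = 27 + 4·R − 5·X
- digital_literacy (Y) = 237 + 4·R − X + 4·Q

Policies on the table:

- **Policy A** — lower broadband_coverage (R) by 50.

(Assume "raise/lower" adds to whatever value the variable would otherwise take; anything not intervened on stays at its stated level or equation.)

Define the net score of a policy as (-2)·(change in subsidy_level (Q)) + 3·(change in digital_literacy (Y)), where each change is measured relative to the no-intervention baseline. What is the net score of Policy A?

-2600

Baseline:
  R = 60
  X = 68
  Q = 27 + 4·60 − 5·68 = -73
  Y = 237 + 4·60 − 68 + 4·(-73) = 117
Policy A (R − 50):
  R = 60 − 50 = 10
  X = 68
  Q = 27 + 4·10 − 5·68 = -273
  Y = 237 + 4·10 − 68 + 4·(-273) = -883
ΔQ = -273 − (-73) = -200; ΔY = -883 − 117 = -1000
Score = (-2)·(-200) + 3·(-1000) = -2600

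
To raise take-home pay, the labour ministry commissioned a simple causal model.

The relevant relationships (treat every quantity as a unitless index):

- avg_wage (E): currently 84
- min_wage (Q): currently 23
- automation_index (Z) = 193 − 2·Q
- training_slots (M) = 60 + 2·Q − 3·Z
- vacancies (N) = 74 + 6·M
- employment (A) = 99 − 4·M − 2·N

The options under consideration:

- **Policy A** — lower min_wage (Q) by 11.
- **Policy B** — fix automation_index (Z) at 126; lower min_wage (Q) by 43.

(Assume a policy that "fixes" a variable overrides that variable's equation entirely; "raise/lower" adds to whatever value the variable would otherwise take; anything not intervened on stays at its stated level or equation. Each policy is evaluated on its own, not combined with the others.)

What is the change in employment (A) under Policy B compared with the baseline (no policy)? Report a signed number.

Baseline:
  Q = 23
  Z = 193 − 2·23 = 147
  M = 60 + 2·23 − 3·147 = -335
  N = 74 + 6·(-335) = -1936
  A = 99 − 4·(-335) − 2·(-1936) = 5311
Policy B (Z := 126, Q − 43):
  Q = 23 − 43 = -20
  Z = 126
  M = 60 + 2·(-20) − 3·126 = -358
  N = 74 + 6·(-358) = -2074
  A = 99 − 4·(-358) − 2·(-2074) = 5679
Change in A: 5679 − 5311 = 368

368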